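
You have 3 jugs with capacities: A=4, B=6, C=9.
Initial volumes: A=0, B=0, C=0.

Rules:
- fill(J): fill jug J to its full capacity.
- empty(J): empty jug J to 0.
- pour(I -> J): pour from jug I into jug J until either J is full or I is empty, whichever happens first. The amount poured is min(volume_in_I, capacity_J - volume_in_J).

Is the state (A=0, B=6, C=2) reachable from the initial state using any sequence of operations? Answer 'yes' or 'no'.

Answer: yes

Derivation:
BFS from (A=0, B=0, C=0):
  1. fill(A) -> (A=4 B=0 C=0)
  2. pour(A -> B) -> (A=0 B=4 C=0)
  3. fill(A) -> (A=4 B=4 C=0)
  4. pour(A -> B) -> (A=2 B=6 C=0)
  5. pour(A -> C) -> (A=0 B=6 C=2)
Target reached → yes.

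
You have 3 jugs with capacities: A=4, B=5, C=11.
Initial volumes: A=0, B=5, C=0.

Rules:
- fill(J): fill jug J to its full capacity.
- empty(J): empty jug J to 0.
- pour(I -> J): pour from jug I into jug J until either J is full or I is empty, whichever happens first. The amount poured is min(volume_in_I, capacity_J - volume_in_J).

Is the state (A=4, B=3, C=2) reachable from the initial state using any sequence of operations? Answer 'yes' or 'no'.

Answer: yes

Derivation:
BFS from (A=0, B=5, C=0):
  1. fill(A) -> (A=4 B=5 C=0)
  2. pour(B -> C) -> (A=4 B=0 C=5)
  3. pour(A -> B) -> (A=0 B=4 C=5)
  4. pour(C -> A) -> (A=4 B=4 C=1)
  5. pour(A -> B) -> (A=3 B=5 C=1)
  6. pour(B -> C) -> (A=3 B=0 C=6)
  7. pour(A -> B) -> (A=0 B=3 C=6)
  8. pour(C -> A) -> (A=4 B=3 C=2)
Target reached → yes.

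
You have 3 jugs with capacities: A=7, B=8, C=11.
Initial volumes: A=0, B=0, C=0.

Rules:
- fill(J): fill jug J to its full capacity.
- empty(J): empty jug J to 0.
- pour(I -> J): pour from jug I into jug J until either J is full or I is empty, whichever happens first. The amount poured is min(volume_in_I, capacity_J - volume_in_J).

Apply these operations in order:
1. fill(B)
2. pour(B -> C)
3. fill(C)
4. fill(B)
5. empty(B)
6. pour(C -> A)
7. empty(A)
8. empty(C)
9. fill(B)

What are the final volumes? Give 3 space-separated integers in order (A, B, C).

Step 1: fill(B) -> (A=0 B=8 C=0)
Step 2: pour(B -> C) -> (A=0 B=0 C=8)
Step 3: fill(C) -> (A=0 B=0 C=11)
Step 4: fill(B) -> (A=0 B=8 C=11)
Step 5: empty(B) -> (A=0 B=0 C=11)
Step 6: pour(C -> A) -> (A=7 B=0 C=4)
Step 7: empty(A) -> (A=0 B=0 C=4)
Step 8: empty(C) -> (A=0 B=0 C=0)
Step 9: fill(B) -> (A=0 B=8 C=0)

Answer: 0 8 0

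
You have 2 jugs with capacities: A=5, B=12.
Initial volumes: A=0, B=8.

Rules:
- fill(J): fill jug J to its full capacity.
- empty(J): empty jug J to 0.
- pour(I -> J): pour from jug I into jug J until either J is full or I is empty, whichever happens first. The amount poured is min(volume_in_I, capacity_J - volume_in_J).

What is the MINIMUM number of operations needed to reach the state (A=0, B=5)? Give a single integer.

BFS from (A=0, B=8). One shortest path:
  1. fill(A) -> (A=5 B=8)
  2. empty(B) -> (A=5 B=0)
  3. pour(A -> B) -> (A=0 B=5)
Reached target in 3 moves.

Answer: 3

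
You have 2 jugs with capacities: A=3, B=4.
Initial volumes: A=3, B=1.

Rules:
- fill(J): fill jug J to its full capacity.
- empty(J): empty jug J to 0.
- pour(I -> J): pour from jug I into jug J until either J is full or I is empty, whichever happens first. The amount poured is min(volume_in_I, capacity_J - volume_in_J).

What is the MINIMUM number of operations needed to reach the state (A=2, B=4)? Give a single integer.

BFS from (A=3, B=1). One shortest path:
  1. empty(B) -> (A=3 B=0)
  2. pour(A -> B) -> (A=0 B=3)
  3. fill(A) -> (A=3 B=3)
  4. pour(A -> B) -> (A=2 B=4)
Reached target in 4 moves.

Answer: 4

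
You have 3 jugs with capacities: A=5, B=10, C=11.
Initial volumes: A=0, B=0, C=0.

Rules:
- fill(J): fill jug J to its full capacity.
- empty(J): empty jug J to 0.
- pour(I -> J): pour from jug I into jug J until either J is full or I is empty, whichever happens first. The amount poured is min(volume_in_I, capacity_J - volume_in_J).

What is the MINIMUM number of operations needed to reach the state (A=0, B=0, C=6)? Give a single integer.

BFS from (A=0, B=0, C=0). One shortest path:
  1. fill(C) -> (A=0 B=0 C=11)
  2. pour(C -> A) -> (A=5 B=0 C=6)
  3. empty(A) -> (A=0 B=0 C=6)
Reached target in 3 moves.

Answer: 3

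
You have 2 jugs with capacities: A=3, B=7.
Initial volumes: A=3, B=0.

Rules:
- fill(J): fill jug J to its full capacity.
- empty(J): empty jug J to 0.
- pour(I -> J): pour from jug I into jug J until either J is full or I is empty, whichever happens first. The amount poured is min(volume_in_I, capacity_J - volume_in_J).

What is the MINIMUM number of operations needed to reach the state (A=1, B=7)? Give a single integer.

BFS from (A=3, B=0). One shortest path:
  1. empty(A) -> (A=0 B=0)
  2. fill(B) -> (A=0 B=7)
  3. pour(B -> A) -> (A=3 B=4)
  4. empty(A) -> (A=0 B=4)
  5. pour(B -> A) -> (A=3 B=1)
  6. empty(A) -> (A=0 B=1)
  7. pour(B -> A) -> (A=1 B=0)
  8. fill(B) -> (A=1 B=7)
Reached target in 8 moves.

Answer: 8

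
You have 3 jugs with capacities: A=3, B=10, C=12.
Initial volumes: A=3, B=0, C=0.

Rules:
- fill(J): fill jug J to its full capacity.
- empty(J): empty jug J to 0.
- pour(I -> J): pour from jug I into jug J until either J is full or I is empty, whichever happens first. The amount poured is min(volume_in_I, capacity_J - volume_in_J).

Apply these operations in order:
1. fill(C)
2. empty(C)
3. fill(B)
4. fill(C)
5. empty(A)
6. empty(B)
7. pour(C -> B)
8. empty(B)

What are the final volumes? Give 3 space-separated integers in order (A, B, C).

Answer: 0 0 2

Derivation:
Step 1: fill(C) -> (A=3 B=0 C=12)
Step 2: empty(C) -> (A=3 B=0 C=0)
Step 3: fill(B) -> (A=3 B=10 C=0)
Step 4: fill(C) -> (A=3 B=10 C=12)
Step 5: empty(A) -> (A=0 B=10 C=12)
Step 6: empty(B) -> (A=0 B=0 C=12)
Step 7: pour(C -> B) -> (A=0 B=10 C=2)
Step 8: empty(B) -> (A=0 B=0 C=2)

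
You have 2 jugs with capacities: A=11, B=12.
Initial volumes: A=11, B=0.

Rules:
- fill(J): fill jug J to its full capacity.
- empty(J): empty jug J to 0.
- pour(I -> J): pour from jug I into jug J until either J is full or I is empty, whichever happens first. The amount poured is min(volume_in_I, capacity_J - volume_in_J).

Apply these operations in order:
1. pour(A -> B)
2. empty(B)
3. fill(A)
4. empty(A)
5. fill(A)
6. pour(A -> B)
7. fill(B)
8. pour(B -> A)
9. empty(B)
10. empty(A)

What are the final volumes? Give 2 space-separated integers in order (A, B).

Step 1: pour(A -> B) -> (A=0 B=11)
Step 2: empty(B) -> (A=0 B=0)
Step 3: fill(A) -> (A=11 B=0)
Step 4: empty(A) -> (A=0 B=0)
Step 5: fill(A) -> (A=11 B=0)
Step 6: pour(A -> B) -> (A=0 B=11)
Step 7: fill(B) -> (A=0 B=12)
Step 8: pour(B -> A) -> (A=11 B=1)
Step 9: empty(B) -> (A=11 B=0)
Step 10: empty(A) -> (A=0 B=0)

Answer: 0 0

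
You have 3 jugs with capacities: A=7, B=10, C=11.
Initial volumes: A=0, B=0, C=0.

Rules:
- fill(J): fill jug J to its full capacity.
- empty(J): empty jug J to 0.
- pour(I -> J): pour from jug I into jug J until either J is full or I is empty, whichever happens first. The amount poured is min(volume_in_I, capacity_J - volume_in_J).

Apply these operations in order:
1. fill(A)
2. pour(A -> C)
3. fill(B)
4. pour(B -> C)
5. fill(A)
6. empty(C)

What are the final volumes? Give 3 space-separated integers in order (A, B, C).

Step 1: fill(A) -> (A=7 B=0 C=0)
Step 2: pour(A -> C) -> (A=0 B=0 C=7)
Step 3: fill(B) -> (A=0 B=10 C=7)
Step 4: pour(B -> C) -> (A=0 B=6 C=11)
Step 5: fill(A) -> (A=7 B=6 C=11)
Step 6: empty(C) -> (A=7 B=6 C=0)

Answer: 7 6 0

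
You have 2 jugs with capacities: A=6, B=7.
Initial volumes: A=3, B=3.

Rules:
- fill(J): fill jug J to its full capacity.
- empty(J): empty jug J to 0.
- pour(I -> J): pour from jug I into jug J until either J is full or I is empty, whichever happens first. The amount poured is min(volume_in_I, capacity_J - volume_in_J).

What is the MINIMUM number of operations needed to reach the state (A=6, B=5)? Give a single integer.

BFS from (A=3, B=3). One shortest path:
  1. fill(B) -> (A=3 B=7)
  2. pour(B -> A) -> (A=6 B=4)
  3. empty(A) -> (A=0 B=4)
  4. pour(B -> A) -> (A=4 B=0)
  5. fill(B) -> (A=4 B=7)
  6. pour(B -> A) -> (A=6 B=5)
Reached target in 6 moves.

Answer: 6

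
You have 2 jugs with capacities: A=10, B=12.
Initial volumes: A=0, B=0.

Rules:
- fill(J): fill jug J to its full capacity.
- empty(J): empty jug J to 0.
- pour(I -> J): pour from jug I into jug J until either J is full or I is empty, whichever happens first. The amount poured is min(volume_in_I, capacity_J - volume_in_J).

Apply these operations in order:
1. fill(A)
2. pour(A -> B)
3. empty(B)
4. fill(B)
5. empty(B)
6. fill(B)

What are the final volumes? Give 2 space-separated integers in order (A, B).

Answer: 0 12

Derivation:
Step 1: fill(A) -> (A=10 B=0)
Step 2: pour(A -> B) -> (A=0 B=10)
Step 3: empty(B) -> (A=0 B=0)
Step 4: fill(B) -> (A=0 B=12)
Step 5: empty(B) -> (A=0 B=0)
Step 6: fill(B) -> (A=0 B=12)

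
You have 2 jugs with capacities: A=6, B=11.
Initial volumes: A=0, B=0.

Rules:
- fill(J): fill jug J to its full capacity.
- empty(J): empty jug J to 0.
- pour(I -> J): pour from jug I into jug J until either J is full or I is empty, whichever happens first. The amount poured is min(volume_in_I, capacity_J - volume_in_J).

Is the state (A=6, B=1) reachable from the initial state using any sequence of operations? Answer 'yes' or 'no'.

BFS from (A=0, B=0):
  1. fill(A) -> (A=6 B=0)
  2. pour(A -> B) -> (A=0 B=6)
  3. fill(A) -> (A=6 B=6)
  4. pour(A -> B) -> (A=1 B=11)
  5. empty(B) -> (A=1 B=0)
  6. pour(A -> B) -> (A=0 B=1)
  7. fill(A) -> (A=6 B=1)
Target reached → yes.

Answer: yes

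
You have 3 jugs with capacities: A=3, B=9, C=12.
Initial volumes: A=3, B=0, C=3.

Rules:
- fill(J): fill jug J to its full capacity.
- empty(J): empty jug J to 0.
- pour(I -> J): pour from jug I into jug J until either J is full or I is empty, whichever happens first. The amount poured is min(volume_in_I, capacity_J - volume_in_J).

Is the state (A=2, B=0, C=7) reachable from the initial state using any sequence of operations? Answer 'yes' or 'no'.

Answer: no

Derivation:
BFS explored all 40 reachable states.
Reachable set includes: (0,0,0), (0,0,3), (0,0,6), (0,0,9), (0,0,12), (0,3,0), (0,3,3), (0,3,6), (0,3,9), (0,3,12), (0,6,0), (0,6,3) ...
Target (A=2, B=0, C=7) not in reachable set → no.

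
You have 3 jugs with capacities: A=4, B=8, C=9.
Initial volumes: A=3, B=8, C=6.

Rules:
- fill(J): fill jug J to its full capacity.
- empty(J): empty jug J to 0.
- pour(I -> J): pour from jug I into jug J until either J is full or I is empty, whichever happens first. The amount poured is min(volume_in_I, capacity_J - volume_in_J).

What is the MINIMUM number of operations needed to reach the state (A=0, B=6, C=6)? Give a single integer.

BFS from (A=3, B=8, C=6). One shortest path:
  1. pour(B -> A) -> (A=4 B=7 C=6)
  2. pour(A -> C) -> (A=1 B=7 C=9)
  3. empty(C) -> (A=1 B=7 C=0)
  4. pour(B -> C) -> (A=1 B=0 C=7)
  5. fill(B) -> (A=1 B=8 C=7)
  6. pour(B -> C) -> (A=1 B=6 C=9)
  7. pour(C -> A) -> (A=4 B=6 C=6)
  8. empty(A) -> (A=0 B=6 C=6)
Reached target in 8 moves.

Answer: 8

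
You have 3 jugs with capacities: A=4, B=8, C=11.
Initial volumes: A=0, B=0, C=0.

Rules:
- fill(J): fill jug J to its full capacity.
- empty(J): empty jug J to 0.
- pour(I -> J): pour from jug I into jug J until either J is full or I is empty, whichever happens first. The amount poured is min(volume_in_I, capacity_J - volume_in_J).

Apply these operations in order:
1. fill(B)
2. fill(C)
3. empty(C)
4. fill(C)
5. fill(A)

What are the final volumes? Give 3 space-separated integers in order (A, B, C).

Step 1: fill(B) -> (A=0 B=8 C=0)
Step 2: fill(C) -> (A=0 B=8 C=11)
Step 3: empty(C) -> (A=0 B=8 C=0)
Step 4: fill(C) -> (A=0 B=8 C=11)
Step 5: fill(A) -> (A=4 B=8 C=11)

Answer: 4 8 11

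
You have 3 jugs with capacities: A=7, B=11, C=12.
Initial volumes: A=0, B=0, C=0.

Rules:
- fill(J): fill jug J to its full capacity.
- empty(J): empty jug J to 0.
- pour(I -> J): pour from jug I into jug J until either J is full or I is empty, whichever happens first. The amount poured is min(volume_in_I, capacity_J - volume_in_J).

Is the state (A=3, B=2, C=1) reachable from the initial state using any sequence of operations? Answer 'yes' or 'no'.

BFS explored all 588 reachable states.
Reachable set includes: (0,0,0), (0,0,1), (0,0,2), (0,0,3), (0,0,4), (0,0,5), (0,0,6), (0,0,7), (0,0,8), (0,0,9), (0,0,10), (0,0,11) ...
Target (A=3, B=2, C=1) not in reachable set → no.

Answer: no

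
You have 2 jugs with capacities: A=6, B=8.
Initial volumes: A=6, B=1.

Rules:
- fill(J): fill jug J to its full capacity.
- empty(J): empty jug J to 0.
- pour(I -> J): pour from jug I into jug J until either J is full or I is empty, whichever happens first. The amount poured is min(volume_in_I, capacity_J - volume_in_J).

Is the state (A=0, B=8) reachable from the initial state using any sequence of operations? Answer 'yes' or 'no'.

Answer: yes

Derivation:
BFS from (A=6, B=1):
  1. empty(A) -> (A=0 B=1)
  2. fill(B) -> (A=0 B=8)
Target reached → yes.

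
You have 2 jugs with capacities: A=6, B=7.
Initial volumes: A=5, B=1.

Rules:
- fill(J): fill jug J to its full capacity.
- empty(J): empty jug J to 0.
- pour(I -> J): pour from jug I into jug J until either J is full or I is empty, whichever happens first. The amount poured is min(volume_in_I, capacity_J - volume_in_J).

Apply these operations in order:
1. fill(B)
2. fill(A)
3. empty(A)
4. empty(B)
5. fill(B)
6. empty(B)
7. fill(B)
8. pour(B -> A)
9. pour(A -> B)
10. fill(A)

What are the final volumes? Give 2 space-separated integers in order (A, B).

Answer: 6 7

Derivation:
Step 1: fill(B) -> (A=5 B=7)
Step 2: fill(A) -> (A=6 B=7)
Step 3: empty(A) -> (A=0 B=7)
Step 4: empty(B) -> (A=0 B=0)
Step 5: fill(B) -> (A=0 B=7)
Step 6: empty(B) -> (A=0 B=0)
Step 7: fill(B) -> (A=0 B=7)
Step 8: pour(B -> A) -> (A=6 B=1)
Step 9: pour(A -> B) -> (A=0 B=7)
Step 10: fill(A) -> (A=6 B=7)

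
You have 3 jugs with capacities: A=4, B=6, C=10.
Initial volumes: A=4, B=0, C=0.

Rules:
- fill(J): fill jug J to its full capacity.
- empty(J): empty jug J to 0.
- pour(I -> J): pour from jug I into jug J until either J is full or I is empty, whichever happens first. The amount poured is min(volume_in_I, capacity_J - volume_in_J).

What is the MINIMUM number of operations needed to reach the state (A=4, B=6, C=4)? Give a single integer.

BFS from (A=4, B=0, C=0). One shortest path:
  1. fill(C) -> (A=4 B=0 C=10)
  2. pour(C -> B) -> (A=4 B=6 C=4)
Reached target in 2 moves.

Answer: 2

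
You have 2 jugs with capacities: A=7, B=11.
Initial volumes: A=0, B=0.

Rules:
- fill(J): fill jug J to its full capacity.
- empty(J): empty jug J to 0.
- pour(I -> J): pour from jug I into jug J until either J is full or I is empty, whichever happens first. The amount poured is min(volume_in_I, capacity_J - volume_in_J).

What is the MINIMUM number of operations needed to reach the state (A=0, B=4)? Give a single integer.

BFS from (A=0, B=0). One shortest path:
  1. fill(B) -> (A=0 B=11)
  2. pour(B -> A) -> (A=7 B=4)
  3. empty(A) -> (A=0 B=4)
Reached target in 3 moves.

Answer: 3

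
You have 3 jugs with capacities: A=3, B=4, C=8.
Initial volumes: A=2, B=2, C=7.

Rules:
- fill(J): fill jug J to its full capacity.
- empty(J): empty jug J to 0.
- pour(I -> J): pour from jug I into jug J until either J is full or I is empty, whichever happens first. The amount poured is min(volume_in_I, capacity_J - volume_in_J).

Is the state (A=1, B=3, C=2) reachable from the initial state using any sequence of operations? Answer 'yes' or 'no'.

Answer: no

Derivation:
BFS explored all 139 reachable states.
Reachable set includes: (0,0,0), (0,0,1), (0,0,2), (0,0,3), (0,0,4), (0,0,5), (0,0,6), (0,0,7), (0,0,8), (0,1,0), (0,1,1), (0,1,2) ...
Target (A=1, B=3, C=2) not in reachable set → no.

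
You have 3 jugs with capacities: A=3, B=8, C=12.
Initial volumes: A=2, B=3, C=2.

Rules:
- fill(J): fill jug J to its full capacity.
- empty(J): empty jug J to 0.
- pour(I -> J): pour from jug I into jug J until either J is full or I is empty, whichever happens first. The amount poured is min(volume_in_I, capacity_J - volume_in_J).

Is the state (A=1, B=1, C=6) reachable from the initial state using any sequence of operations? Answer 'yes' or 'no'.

BFS explored all 315 reachable states.
Reachable set includes: (0,0,0), (0,0,1), (0,0,2), (0,0,3), (0,0,4), (0,0,5), (0,0,6), (0,0,7), (0,0,8), (0,0,9), (0,0,10), (0,0,11) ...
Target (A=1, B=1, C=6) not in reachable set → no.

Answer: no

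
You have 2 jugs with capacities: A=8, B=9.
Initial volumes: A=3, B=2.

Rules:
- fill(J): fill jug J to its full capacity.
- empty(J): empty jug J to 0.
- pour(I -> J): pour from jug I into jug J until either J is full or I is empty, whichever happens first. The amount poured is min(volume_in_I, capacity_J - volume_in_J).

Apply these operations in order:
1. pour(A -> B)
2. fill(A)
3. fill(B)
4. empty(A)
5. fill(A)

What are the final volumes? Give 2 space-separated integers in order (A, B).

Answer: 8 9

Derivation:
Step 1: pour(A -> B) -> (A=0 B=5)
Step 2: fill(A) -> (A=8 B=5)
Step 3: fill(B) -> (A=8 B=9)
Step 4: empty(A) -> (A=0 B=9)
Step 5: fill(A) -> (A=8 B=9)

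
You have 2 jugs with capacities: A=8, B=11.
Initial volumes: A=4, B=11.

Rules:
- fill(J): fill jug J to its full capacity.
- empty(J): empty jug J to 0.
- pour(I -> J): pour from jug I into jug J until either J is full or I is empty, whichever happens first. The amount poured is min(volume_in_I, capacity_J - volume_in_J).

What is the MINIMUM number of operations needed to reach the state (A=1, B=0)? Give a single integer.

BFS from (A=4, B=11). One shortest path:
  1. empty(B) -> (A=4 B=0)
  2. pour(A -> B) -> (A=0 B=4)
  3. fill(A) -> (A=8 B=4)
  4. pour(A -> B) -> (A=1 B=11)
  5. empty(B) -> (A=1 B=0)
Reached target in 5 moves.

Answer: 5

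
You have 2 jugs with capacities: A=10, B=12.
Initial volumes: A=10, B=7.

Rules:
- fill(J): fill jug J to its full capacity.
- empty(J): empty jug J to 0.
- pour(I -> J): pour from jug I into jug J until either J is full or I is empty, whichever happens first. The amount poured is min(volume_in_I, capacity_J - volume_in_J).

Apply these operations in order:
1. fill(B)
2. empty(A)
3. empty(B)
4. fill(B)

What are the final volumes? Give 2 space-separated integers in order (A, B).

Answer: 0 12

Derivation:
Step 1: fill(B) -> (A=10 B=12)
Step 2: empty(A) -> (A=0 B=12)
Step 3: empty(B) -> (A=0 B=0)
Step 4: fill(B) -> (A=0 B=12)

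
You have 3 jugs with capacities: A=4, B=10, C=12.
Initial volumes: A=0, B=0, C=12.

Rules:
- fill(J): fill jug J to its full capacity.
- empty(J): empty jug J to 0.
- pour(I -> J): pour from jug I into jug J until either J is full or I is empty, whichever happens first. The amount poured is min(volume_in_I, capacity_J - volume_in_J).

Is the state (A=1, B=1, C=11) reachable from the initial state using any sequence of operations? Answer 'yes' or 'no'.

BFS explored all 106 reachable states.
Reachable set includes: (0,0,0), (0,0,2), (0,0,4), (0,0,6), (0,0,8), (0,0,10), (0,0,12), (0,2,0), (0,2,2), (0,2,4), (0,2,6), (0,2,8) ...
Target (A=1, B=1, C=11) not in reachable set → no.

Answer: no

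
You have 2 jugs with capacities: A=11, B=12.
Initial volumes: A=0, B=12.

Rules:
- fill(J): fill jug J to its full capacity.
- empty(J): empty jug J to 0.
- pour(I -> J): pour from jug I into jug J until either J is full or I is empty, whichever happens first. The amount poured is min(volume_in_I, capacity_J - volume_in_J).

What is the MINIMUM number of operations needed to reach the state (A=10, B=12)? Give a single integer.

BFS from (A=0, B=12). One shortest path:
  1. fill(A) -> (A=11 B=12)
  2. empty(B) -> (A=11 B=0)
  3. pour(A -> B) -> (A=0 B=11)
  4. fill(A) -> (A=11 B=11)
  5. pour(A -> B) -> (A=10 B=12)
Reached target in 5 moves.

Answer: 5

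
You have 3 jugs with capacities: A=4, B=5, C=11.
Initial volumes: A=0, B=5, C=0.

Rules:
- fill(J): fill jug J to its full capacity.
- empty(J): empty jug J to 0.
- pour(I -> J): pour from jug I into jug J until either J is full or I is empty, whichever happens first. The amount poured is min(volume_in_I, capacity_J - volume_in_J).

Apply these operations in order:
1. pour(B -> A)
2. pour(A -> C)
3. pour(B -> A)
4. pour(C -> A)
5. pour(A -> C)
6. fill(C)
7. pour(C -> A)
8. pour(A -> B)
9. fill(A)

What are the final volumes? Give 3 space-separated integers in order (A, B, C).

Answer: 4 4 7

Derivation:
Step 1: pour(B -> A) -> (A=4 B=1 C=0)
Step 2: pour(A -> C) -> (A=0 B=1 C=4)
Step 3: pour(B -> A) -> (A=1 B=0 C=4)
Step 4: pour(C -> A) -> (A=4 B=0 C=1)
Step 5: pour(A -> C) -> (A=0 B=0 C=5)
Step 6: fill(C) -> (A=0 B=0 C=11)
Step 7: pour(C -> A) -> (A=4 B=0 C=7)
Step 8: pour(A -> B) -> (A=0 B=4 C=7)
Step 9: fill(A) -> (A=4 B=4 C=7)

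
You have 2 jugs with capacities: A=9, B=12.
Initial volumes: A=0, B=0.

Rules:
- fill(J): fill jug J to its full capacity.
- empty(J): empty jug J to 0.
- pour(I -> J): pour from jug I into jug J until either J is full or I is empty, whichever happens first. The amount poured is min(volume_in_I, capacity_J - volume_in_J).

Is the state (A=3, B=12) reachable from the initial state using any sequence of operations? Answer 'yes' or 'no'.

Answer: yes

Derivation:
BFS from (A=0, B=0):
  1. fill(B) -> (A=0 B=12)
  2. pour(B -> A) -> (A=9 B=3)
  3. empty(A) -> (A=0 B=3)
  4. pour(B -> A) -> (A=3 B=0)
  5. fill(B) -> (A=3 B=12)
Target reached → yes.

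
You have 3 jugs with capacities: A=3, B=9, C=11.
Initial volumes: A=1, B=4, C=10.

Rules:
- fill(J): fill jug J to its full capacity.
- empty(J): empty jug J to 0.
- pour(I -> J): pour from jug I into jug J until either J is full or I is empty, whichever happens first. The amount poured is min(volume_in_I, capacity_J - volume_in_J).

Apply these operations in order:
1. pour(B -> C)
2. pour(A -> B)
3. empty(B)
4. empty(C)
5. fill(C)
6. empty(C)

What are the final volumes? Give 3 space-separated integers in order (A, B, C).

Step 1: pour(B -> C) -> (A=1 B=3 C=11)
Step 2: pour(A -> B) -> (A=0 B=4 C=11)
Step 3: empty(B) -> (A=0 B=0 C=11)
Step 4: empty(C) -> (A=0 B=0 C=0)
Step 5: fill(C) -> (A=0 B=0 C=11)
Step 6: empty(C) -> (A=0 B=0 C=0)

Answer: 0 0 0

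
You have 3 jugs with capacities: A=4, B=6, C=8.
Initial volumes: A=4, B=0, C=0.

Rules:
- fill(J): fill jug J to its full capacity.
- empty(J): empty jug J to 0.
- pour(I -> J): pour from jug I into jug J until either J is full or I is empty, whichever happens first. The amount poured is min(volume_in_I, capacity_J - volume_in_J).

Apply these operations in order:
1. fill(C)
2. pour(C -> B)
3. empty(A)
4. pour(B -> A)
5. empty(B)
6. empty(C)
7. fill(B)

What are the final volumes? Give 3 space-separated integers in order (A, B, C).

Step 1: fill(C) -> (A=4 B=0 C=8)
Step 2: pour(C -> B) -> (A=4 B=6 C=2)
Step 3: empty(A) -> (A=0 B=6 C=2)
Step 4: pour(B -> A) -> (A=4 B=2 C=2)
Step 5: empty(B) -> (A=4 B=0 C=2)
Step 6: empty(C) -> (A=4 B=0 C=0)
Step 7: fill(B) -> (A=4 B=6 C=0)

Answer: 4 6 0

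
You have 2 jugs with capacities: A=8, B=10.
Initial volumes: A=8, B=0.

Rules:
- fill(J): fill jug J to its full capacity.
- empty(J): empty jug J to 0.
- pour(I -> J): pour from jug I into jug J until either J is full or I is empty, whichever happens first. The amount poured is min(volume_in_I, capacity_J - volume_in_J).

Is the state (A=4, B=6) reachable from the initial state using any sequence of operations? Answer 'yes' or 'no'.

Answer: no

Derivation:
BFS explored all 18 reachable states.
Reachable set includes: (0,0), (0,2), (0,4), (0,6), (0,8), (0,10), (2,0), (2,10), (4,0), (4,10), (6,0), (6,10) ...
Target (A=4, B=6) not in reachable set → no.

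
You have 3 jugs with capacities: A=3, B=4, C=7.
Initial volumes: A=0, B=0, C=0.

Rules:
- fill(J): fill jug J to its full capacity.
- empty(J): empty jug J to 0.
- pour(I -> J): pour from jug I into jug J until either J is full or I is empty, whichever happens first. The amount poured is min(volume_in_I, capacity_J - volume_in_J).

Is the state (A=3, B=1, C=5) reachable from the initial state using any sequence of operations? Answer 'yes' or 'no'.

BFS from (A=0, B=0, C=0):
  1. fill(A) -> (A=3 B=0 C=0)
  2. pour(A -> B) -> (A=0 B=3 C=0)
  3. fill(A) -> (A=3 B=3 C=0)
  4. pour(A -> B) -> (A=2 B=4 C=0)
  5. pour(A -> C) -> (A=0 B=4 C=2)
  6. fill(A) -> (A=3 B=4 C=2)
  7. pour(A -> C) -> (A=0 B=4 C=5)
  8. pour(B -> A) -> (A=3 B=1 C=5)
Target reached → yes.

Answer: yes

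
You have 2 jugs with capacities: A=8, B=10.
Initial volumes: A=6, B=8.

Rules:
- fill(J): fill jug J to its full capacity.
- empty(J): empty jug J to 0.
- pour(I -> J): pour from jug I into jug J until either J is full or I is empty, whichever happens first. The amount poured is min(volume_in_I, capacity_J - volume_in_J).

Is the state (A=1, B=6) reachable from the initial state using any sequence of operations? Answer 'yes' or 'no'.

BFS explored all 19 reachable states.
Reachable set includes: (0,0), (0,2), (0,4), (0,6), (0,8), (0,10), (2,0), (2,10), (4,0), (4,10), (6,0), (6,8) ...
Target (A=1, B=6) not in reachable set → no.

Answer: no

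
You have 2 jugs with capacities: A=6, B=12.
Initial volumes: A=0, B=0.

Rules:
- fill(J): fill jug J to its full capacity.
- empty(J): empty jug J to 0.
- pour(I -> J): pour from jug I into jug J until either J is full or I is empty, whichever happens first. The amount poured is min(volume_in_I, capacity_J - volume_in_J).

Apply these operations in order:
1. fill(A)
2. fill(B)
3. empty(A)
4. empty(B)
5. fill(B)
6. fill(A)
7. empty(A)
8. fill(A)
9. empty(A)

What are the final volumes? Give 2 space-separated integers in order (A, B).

Answer: 0 12

Derivation:
Step 1: fill(A) -> (A=6 B=0)
Step 2: fill(B) -> (A=6 B=12)
Step 3: empty(A) -> (A=0 B=12)
Step 4: empty(B) -> (A=0 B=0)
Step 5: fill(B) -> (A=0 B=12)
Step 6: fill(A) -> (A=6 B=12)
Step 7: empty(A) -> (A=0 B=12)
Step 8: fill(A) -> (A=6 B=12)
Step 9: empty(A) -> (A=0 B=12)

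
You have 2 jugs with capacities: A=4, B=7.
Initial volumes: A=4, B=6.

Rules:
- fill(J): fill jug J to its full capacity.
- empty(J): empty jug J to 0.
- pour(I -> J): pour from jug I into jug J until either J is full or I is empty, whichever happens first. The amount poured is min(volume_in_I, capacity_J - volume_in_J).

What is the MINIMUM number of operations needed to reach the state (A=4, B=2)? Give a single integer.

BFS from (A=4, B=6). One shortest path:
  1. empty(A) -> (A=0 B=6)
  2. pour(B -> A) -> (A=4 B=2)
Reached target in 2 moves.

Answer: 2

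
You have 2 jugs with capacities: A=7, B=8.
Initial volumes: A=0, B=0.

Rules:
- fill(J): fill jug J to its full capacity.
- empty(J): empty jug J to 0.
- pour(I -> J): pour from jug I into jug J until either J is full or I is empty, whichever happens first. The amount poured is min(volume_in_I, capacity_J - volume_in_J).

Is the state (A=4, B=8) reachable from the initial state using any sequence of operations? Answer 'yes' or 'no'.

BFS from (A=0, B=0):
  1. fill(A) -> (A=7 B=0)
  2. pour(A -> B) -> (A=0 B=7)
  3. fill(A) -> (A=7 B=7)
  4. pour(A -> B) -> (A=6 B=8)
  5. empty(B) -> (A=6 B=0)
  6. pour(A -> B) -> (A=0 B=6)
  7. fill(A) -> (A=7 B=6)
  8. pour(A -> B) -> (A=5 B=8)
  9. empty(B) -> (A=5 B=0)
  10. pour(A -> B) -> (A=0 B=5)
  11. fill(A) -> (A=7 B=5)
  12. pour(A -> B) -> (A=4 B=8)
Target reached → yes.

Answer: yes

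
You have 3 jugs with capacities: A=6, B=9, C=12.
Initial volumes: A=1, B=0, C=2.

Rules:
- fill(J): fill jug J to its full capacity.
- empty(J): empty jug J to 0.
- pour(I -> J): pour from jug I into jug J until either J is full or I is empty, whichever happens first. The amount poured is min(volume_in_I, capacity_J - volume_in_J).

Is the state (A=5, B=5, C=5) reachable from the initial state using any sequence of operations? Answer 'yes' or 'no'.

BFS explored all 366 reachable states.
Reachable set includes: (0,0,0), (0,0,1), (0,0,2), (0,0,3), (0,0,4), (0,0,5), (0,0,6), (0,0,7), (0,0,8), (0,0,9), (0,0,10), (0,0,11) ...
Target (A=5, B=5, C=5) not in reachable set → no.

Answer: no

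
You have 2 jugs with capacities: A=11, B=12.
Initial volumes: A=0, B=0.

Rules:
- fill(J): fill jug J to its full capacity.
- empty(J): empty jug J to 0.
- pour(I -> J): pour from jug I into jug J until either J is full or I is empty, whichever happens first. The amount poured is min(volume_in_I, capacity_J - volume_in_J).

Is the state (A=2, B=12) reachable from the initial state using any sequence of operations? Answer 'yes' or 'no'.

Answer: yes

Derivation:
BFS from (A=0, B=0):
  1. fill(B) -> (A=0 B=12)
  2. pour(B -> A) -> (A=11 B=1)
  3. empty(A) -> (A=0 B=1)
  4. pour(B -> A) -> (A=1 B=0)
  5. fill(B) -> (A=1 B=12)
  6. pour(B -> A) -> (A=11 B=2)
  7. empty(A) -> (A=0 B=2)
  8. pour(B -> A) -> (A=2 B=0)
  9. fill(B) -> (A=2 B=12)
Target reached → yes.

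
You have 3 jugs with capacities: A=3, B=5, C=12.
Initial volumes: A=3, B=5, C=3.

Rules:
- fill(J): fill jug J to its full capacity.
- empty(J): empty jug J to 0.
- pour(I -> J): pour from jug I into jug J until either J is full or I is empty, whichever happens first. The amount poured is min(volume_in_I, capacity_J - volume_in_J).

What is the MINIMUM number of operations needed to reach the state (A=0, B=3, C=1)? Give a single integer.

Answer: 6

Derivation:
BFS from (A=3, B=5, C=3). One shortest path:
  1. empty(B) -> (A=3 B=0 C=3)
  2. pour(A -> B) -> (A=0 B=3 C=3)
  3. fill(A) -> (A=3 B=3 C=3)
  4. pour(C -> B) -> (A=3 B=5 C=1)
  5. empty(B) -> (A=3 B=0 C=1)
  6. pour(A -> B) -> (A=0 B=3 C=1)
Reached target in 6 moves.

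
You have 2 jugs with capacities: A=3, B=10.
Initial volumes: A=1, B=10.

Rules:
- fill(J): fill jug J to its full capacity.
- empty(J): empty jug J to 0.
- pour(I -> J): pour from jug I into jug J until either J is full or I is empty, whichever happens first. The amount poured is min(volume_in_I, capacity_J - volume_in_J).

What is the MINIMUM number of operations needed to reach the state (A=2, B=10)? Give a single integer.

Answer: 8

Derivation:
BFS from (A=1, B=10). One shortest path:
  1. pour(B -> A) -> (A=3 B=8)
  2. empty(A) -> (A=0 B=8)
  3. pour(B -> A) -> (A=3 B=5)
  4. empty(A) -> (A=0 B=5)
  5. pour(B -> A) -> (A=3 B=2)
  6. empty(A) -> (A=0 B=2)
  7. pour(B -> A) -> (A=2 B=0)
  8. fill(B) -> (A=2 B=10)
Reached target in 8 moves.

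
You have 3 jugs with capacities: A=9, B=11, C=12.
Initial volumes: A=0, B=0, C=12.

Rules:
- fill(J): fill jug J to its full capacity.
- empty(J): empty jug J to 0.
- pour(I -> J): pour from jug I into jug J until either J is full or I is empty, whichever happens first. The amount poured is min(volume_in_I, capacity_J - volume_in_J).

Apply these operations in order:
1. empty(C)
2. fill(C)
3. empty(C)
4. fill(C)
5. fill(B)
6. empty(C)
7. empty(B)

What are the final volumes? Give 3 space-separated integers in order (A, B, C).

Step 1: empty(C) -> (A=0 B=0 C=0)
Step 2: fill(C) -> (A=0 B=0 C=12)
Step 3: empty(C) -> (A=0 B=0 C=0)
Step 4: fill(C) -> (A=0 B=0 C=12)
Step 5: fill(B) -> (A=0 B=11 C=12)
Step 6: empty(C) -> (A=0 B=11 C=0)
Step 7: empty(B) -> (A=0 B=0 C=0)

Answer: 0 0 0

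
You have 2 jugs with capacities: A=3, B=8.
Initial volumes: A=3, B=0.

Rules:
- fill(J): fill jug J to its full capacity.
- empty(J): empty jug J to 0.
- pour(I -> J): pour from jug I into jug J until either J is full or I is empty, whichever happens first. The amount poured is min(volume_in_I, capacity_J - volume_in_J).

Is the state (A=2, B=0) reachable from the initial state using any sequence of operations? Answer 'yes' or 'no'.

BFS from (A=3, B=0):
  1. empty(A) -> (A=0 B=0)
  2. fill(B) -> (A=0 B=8)
  3. pour(B -> A) -> (A=3 B=5)
  4. empty(A) -> (A=0 B=5)
  5. pour(B -> A) -> (A=3 B=2)
  6. empty(A) -> (A=0 B=2)
  7. pour(B -> A) -> (A=2 B=0)
Target reached → yes.

Answer: yes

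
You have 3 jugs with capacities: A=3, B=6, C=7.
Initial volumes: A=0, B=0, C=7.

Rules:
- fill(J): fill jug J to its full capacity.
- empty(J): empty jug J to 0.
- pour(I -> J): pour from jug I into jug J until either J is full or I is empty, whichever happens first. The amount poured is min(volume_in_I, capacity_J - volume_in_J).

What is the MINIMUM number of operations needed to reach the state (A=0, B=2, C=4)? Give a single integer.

Answer: 7

Derivation:
BFS from (A=0, B=0, C=7). One shortest path:
  1. fill(A) -> (A=3 B=0 C=7)
  2. fill(B) -> (A=3 B=6 C=7)
  3. empty(C) -> (A=3 B=6 C=0)
  4. pour(A -> C) -> (A=0 B=6 C=3)
  5. pour(B -> C) -> (A=0 B=2 C=7)
  6. pour(C -> A) -> (A=3 B=2 C=4)
  7. empty(A) -> (A=0 B=2 C=4)
Reached target in 7 moves.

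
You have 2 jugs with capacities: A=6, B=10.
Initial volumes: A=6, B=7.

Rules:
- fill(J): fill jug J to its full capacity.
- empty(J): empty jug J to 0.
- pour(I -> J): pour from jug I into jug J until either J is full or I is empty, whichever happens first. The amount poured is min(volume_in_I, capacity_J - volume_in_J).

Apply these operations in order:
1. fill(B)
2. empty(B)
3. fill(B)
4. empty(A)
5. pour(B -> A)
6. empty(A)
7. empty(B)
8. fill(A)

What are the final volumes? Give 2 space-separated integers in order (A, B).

Step 1: fill(B) -> (A=6 B=10)
Step 2: empty(B) -> (A=6 B=0)
Step 3: fill(B) -> (A=6 B=10)
Step 4: empty(A) -> (A=0 B=10)
Step 5: pour(B -> A) -> (A=6 B=4)
Step 6: empty(A) -> (A=0 B=4)
Step 7: empty(B) -> (A=0 B=0)
Step 8: fill(A) -> (A=6 B=0)

Answer: 6 0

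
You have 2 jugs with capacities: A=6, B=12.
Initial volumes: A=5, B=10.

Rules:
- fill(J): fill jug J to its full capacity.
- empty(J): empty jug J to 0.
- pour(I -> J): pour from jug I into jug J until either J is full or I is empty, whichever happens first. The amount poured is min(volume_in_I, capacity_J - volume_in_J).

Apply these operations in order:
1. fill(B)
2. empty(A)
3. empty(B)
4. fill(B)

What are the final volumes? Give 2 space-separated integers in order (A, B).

Step 1: fill(B) -> (A=5 B=12)
Step 2: empty(A) -> (A=0 B=12)
Step 3: empty(B) -> (A=0 B=0)
Step 4: fill(B) -> (A=0 B=12)

Answer: 0 12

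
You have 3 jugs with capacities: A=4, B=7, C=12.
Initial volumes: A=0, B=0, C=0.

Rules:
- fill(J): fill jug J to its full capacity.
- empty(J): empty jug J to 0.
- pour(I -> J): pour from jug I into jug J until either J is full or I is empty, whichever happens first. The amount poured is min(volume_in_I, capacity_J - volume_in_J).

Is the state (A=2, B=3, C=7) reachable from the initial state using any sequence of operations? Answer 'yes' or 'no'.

Answer: no

Derivation:
BFS explored all 322 reachable states.
Reachable set includes: (0,0,0), (0,0,1), (0,0,2), (0,0,3), (0,0,4), (0,0,5), (0,0,6), (0,0,7), (0,0,8), (0,0,9), (0,0,10), (0,0,11) ...
Target (A=2, B=3, C=7) not in reachable set → no.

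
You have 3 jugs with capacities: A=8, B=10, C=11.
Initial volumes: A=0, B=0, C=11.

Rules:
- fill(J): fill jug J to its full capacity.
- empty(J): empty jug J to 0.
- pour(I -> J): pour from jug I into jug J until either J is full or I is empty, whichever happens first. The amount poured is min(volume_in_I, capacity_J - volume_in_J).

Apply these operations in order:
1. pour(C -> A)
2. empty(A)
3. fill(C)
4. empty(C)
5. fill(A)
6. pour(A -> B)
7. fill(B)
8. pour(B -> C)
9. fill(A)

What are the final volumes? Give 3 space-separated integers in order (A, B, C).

Answer: 8 0 10

Derivation:
Step 1: pour(C -> A) -> (A=8 B=0 C=3)
Step 2: empty(A) -> (A=0 B=0 C=3)
Step 3: fill(C) -> (A=0 B=0 C=11)
Step 4: empty(C) -> (A=0 B=0 C=0)
Step 5: fill(A) -> (A=8 B=0 C=0)
Step 6: pour(A -> B) -> (A=0 B=8 C=0)
Step 7: fill(B) -> (A=0 B=10 C=0)
Step 8: pour(B -> C) -> (A=0 B=0 C=10)
Step 9: fill(A) -> (A=8 B=0 C=10)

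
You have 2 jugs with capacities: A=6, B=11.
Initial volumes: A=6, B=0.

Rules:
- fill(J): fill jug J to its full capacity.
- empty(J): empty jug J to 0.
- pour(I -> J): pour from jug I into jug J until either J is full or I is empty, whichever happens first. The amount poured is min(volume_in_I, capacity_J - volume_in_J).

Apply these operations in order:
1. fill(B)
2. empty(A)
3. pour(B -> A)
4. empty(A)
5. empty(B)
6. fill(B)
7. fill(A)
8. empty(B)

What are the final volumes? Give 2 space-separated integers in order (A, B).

Step 1: fill(B) -> (A=6 B=11)
Step 2: empty(A) -> (A=0 B=11)
Step 3: pour(B -> A) -> (A=6 B=5)
Step 4: empty(A) -> (A=0 B=5)
Step 5: empty(B) -> (A=0 B=0)
Step 6: fill(B) -> (A=0 B=11)
Step 7: fill(A) -> (A=6 B=11)
Step 8: empty(B) -> (A=6 B=0)

Answer: 6 0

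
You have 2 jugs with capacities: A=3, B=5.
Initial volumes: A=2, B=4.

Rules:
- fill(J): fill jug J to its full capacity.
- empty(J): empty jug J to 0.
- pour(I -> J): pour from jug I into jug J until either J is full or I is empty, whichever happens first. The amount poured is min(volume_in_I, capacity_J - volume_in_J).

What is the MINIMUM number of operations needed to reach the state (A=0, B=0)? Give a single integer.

BFS from (A=2, B=4). One shortest path:
  1. empty(A) -> (A=0 B=4)
  2. empty(B) -> (A=0 B=0)
Reached target in 2 moves.

Answer: 2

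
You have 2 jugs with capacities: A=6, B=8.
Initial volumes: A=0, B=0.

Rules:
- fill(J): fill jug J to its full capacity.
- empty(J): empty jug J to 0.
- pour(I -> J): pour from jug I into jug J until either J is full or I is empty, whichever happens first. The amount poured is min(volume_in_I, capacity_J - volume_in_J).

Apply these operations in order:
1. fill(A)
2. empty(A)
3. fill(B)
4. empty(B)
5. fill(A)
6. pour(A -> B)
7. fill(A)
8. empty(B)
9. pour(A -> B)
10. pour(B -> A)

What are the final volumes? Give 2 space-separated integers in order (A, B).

Answer: 6 0

Derivation:
Step 1: fill(A) -> (A=6 B=0)
Step 2: empty(A) -> (A=0 B=0)
Step 3: fill(B) -> (A=0 B=8)
Step 4: empty(B) -> (A=0 B=0)
Step 5: fill(A) -> (A=6 B=0)
Step 6: pour(A -> B) -> (A=0 B=6)
Step 7: fill(A) -> (A=6 B=6)
Step 8: empty(B) -> (A=6 B=0)
Step 9: pour(A -> B) -> (A=0 B=6)
Step 10: pour(B -> A) -> (A=6 B=0)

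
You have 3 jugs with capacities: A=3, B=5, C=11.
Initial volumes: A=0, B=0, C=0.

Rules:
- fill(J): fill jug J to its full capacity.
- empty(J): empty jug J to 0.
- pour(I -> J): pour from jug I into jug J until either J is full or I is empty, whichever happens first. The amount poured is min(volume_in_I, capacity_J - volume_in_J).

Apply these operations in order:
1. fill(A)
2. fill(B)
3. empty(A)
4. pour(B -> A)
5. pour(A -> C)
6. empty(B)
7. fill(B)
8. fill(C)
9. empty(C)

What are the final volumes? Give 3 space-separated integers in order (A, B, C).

Answer: 0 5 0

Derivation:
Step 1: fill(A) -> (A=3 B=0 C=0)
Step 2: fill(B) -> (A=3 B=5 C=0)
Step 3: empty(A) -> (A=0 B=5 C=0)
Step 4: pour(B -> A) -> (A=3 B=2 C=0)
Step 5: pour(A -> C) -> (A=0 B=2 C=3)
Step 6: empty(B) -> (A=0 B=0 C=3)
Step 7: fill(B) -> (A=0 B=5 C=3)
Step 8: fill(C) -> (A=0 B=5 C=11)
Step 9: empty(C) -> (A=0 B=5 C=0)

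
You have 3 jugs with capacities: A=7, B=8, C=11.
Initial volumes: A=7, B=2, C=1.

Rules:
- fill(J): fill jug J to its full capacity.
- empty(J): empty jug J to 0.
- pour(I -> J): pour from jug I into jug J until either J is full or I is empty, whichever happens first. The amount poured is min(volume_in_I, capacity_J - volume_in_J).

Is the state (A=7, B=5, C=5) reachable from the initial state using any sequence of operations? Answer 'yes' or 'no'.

BFS from (A=7, B=2, C=1):
  1. pour(A -> C) -> (A=0 B=2 C=8)
  2. fill(A) -> (A=7 B=2 C=8)
  3. pour(A -> B) -> (A=1 B=8 C=8)
  4. pour(B -> C) -> (A=1 B=5 C=11)
  5. pour(C -> A) -> (A=7 B=5 C=5)
Target reached → yes.

Answer: yes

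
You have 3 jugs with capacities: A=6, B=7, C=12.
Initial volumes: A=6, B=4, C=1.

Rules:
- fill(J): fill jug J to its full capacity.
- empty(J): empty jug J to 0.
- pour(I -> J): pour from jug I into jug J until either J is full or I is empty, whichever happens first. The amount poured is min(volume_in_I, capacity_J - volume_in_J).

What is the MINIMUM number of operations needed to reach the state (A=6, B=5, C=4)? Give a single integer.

Answer: 8

Derivation:
BFS from (A=6, B=4, C=1). One shortest path:
  1. empty(A) -> (A=0 B=4 C=1)
  2. fill(C) -> (A=0 B=4 C=12)
  3. pour(B -> A) -> (A=4 B=0 C=12)
  4. pour(C -> B) -> (A=4 B=7 C=5)
  5. empty(B) -> (A=4 B=0 C=5)
  6. pour(C -> B) -> (A=4 B=5 C=0)
  7. pour(A -> C) -> (A=0 B=5 C=4)
  8. fill(A) -> (A=6 B=5 C=4)
Reached target in 8 moves.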